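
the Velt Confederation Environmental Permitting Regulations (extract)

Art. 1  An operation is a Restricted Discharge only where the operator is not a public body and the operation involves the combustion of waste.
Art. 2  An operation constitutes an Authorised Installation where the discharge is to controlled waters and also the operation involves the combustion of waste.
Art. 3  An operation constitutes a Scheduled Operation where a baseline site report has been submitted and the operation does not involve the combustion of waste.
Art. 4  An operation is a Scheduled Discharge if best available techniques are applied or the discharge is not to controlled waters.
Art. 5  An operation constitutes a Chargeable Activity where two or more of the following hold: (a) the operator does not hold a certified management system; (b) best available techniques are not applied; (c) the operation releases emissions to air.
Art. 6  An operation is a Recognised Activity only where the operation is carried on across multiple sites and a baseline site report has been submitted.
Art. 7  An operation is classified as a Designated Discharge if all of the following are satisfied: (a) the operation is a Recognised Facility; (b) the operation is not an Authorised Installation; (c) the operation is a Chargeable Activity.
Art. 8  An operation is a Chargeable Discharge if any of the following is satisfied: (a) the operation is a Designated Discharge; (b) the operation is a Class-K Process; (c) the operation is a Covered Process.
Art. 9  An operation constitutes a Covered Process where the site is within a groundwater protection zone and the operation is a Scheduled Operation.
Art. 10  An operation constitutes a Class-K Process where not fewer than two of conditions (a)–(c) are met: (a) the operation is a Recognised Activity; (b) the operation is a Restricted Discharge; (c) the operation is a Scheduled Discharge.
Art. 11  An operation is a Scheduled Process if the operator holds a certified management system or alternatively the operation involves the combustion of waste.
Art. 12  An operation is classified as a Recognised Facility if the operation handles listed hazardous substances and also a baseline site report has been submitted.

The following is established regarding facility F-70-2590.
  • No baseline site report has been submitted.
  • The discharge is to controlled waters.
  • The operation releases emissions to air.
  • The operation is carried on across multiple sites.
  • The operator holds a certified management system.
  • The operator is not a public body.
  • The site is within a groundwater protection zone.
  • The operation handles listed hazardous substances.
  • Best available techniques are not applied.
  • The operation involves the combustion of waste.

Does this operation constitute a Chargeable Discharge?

No

article 12 — Recognised Facility: [the operation handles listed hazardous substances? yes] AND [a baseline site report has been submitted? no] → not satisfied.
article 2 — Authorised Installation: [the discharge is to controlled waters? yes] AND [the operation involves the combustion of waste? yes] → satisfied.
article 5 — Chargeable Activity: the operator does not hold a certified management system? no; best available techniques are not applied? yes; the operation releases emissions to air? yes — 2 of 3 hold (need ≥2) → satisfied.
article 7 — Designated Discharge: [Recognised Facility (article 12)? no] AND [not an Authorised Installation (article 2)? no] AND [Chargeable Activity (article 5)? yes] → not satisfied.
article 6 — Recognised Activity: [the operation is carried on across multiple sites? yes] AND [a baseline site report has been submitted? no] → not satisfied.
article 1 — Restricted Discharge: [the operator is not a public body? yes] AND [the operation involves the combustion of waste? yes] → satisfied.
article 4 — Scheduled Discharge: [best available techniques are applied? no] OR [the discharge is not to controlled waters? no] → not satisfied.
article 10 — Class-K Process: Recognised Activity (article 6)? no; Restricted Discharge (article 1)? yes; Scheduled Discharge (article 4)? no — 1 of 3 hold (need ≥2) → not satisfied.
article 3 — Scheduled Operation: [a baseline site report has been submitted? no] AND [the operation does not involve the combustion of waste? no] → not satisfied.
article 9 — Covered Process: [the site is within a groundwater protection zone? yes] AND [Scheduled Operation (article 3)? no] → not satisfied.
article 8 — Chargeable Discharge: [Designated Discharge (article 7)? no] OR [Class-K Process (article 10)? no] OR [Covered Process (article 9)? no] → not satisfied.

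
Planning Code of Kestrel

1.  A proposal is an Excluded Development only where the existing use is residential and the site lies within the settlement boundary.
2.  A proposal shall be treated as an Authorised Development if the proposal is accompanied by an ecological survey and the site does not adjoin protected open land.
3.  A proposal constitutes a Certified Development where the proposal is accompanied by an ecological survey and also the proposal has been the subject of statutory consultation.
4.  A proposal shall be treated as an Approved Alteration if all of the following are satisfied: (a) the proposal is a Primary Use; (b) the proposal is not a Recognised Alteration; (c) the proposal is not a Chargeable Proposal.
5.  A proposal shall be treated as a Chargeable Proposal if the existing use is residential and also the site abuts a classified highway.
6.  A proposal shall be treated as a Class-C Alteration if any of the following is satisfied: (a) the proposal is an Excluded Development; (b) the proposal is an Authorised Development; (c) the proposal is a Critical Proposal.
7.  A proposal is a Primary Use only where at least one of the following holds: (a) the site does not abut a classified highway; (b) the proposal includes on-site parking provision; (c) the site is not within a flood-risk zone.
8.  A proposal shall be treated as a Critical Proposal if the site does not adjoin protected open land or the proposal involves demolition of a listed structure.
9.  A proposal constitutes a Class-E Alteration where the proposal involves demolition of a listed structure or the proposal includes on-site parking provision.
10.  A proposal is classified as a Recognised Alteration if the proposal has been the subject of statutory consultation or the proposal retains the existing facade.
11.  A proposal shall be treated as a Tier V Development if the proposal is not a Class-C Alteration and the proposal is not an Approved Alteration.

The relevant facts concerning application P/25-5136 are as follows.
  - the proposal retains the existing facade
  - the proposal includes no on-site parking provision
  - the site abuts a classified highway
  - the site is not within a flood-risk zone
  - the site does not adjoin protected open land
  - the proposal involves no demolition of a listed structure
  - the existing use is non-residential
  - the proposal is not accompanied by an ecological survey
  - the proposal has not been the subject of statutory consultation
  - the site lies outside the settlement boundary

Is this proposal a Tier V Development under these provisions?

paragraph 1 — Excluded Development: [the existing use is residential? no] AND [the site lies within the settlement boundary? no] → not satisfied.
paragraph 2 — Authorised Development: [the proposal is accompanied by an ecological survey? no] AND [the site does not adjoin protected open land? yes] → not satisfied.
paragraph 8 — Critical Proposal: [the site does not adjoin protected open land? yes] OR [the proposal involves demolition of a listed structure? no] → satisfied.
paragraph 6 — Class-C Alteration: [Excluded Development (paragraph 1)? no] OR [Authorised Development (paragraph 2)? no] OR [Critical Proposal (paragraph 8)? yes] → satisfied.
paragraph 7 — Primary Use: [the site does not abut a classified highway? no] OR [the proposal includes on-site parking provision? no] OR [the site is not within a flood-risk zone? yes] → satisfied.
paragraph 10 — Recognised Alteration: [the proposal has been the subject of statutory consultation? no] OR [the proposal retains the existing facade? yes] → satisfied.
paragraph 5 — Chargeable Proposal: [the existing use is residential? no] AND [the site abuts a classified highway? yes] → not satisfied.
paragraph 4 — Approved Alteration: [Primary Use (paragraph 7)? yes] AND [not a Recognised Alteration (paragraph 10)? no] AND [not a Chargeable Proposal (paragraph 5)? yes] → not satisfied.
paragraph 11 — Tier V Development: [not a Class-C Alteration (paragraph 6)? no] AND [not an Approved Alteration (paragraph 4)? yes] → not satisfied.

No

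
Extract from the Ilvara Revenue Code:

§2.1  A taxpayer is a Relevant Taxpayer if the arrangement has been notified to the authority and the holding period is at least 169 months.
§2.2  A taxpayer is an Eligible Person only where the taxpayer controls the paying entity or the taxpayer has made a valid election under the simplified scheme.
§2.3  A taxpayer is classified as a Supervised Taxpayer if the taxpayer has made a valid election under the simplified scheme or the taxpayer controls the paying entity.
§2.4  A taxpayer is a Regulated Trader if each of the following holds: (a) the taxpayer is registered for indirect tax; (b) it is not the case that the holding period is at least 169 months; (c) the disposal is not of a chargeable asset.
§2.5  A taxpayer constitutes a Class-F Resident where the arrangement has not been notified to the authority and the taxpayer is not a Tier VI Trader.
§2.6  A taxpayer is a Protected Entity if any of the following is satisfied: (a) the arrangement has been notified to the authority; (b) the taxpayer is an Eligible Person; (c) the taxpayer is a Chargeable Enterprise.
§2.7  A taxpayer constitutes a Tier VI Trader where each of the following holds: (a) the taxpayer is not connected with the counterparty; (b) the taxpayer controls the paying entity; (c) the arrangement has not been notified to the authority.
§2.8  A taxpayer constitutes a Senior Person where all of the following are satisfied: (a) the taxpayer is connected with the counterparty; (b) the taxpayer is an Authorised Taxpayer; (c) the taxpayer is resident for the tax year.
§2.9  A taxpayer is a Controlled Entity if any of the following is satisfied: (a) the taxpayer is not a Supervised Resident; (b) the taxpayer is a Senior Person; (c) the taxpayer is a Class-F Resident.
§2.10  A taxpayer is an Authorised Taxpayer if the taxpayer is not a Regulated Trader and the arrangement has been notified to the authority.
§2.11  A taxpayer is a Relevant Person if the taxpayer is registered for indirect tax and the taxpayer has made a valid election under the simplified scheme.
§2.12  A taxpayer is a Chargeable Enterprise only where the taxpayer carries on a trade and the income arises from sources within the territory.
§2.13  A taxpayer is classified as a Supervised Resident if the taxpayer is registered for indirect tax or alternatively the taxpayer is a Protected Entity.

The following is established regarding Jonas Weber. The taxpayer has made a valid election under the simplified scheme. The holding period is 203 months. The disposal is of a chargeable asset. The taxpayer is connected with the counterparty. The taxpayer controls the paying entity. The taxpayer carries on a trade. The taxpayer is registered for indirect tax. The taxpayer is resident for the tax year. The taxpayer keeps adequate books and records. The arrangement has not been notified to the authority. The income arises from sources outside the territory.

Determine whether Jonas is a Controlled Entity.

Under §2.2: the taxpayer controls the paying entity? yes; or the taxpayer has made a valid election under the simplified scheme? yes. So the taxpayer is an Eligible Person.
Under §2.12: the taxpayer carries on a trade? yes; and the income arises from sources within the territory? no. So the taxpayer is not a Chargeable Enterprise.
Under §2.6: the arrangement has been notified to the authority? no; or Eligible Person (§2.2)? yes; or Chargeable Enterprise (§2.12)? no. So the taxpayer is a Protected Entity.
Under §2.13: the taxpayer is registered for indirect tax? yes; or Protected Entity (§2.6)? yes. So the taxpayer is a Supervised Resident.
Under §2.4: the taxpayer is registered for indirect tax? yes; and holding period: 203 months ≥ 169 months? yes, so negated condition no; and the disposal is not of a chargeable asset? no. So the taxpayer is not a Regulated Trader.
Under §2.10: not a Regulated Trader (§2.4)? yes; and the arrangement has been notified to the authority? no. So the taxpayer is not an Authorised Taxpayer.
Under §2.8: the taxpayer is connected with the counterparty? yes; and Authorised Taxpayer (§2.10)? no; and the taxpayer is resident for the tax year? yes. So the taxpayer is not a Senior Person.
Under §2.7: the taxpayer is not connected with the counterparty? no; and the taxpayer controls the paying entity? yes; and the arrangement has not been notified to the authority? yes. So the taxpayer is not a Tier VI Trader.
Under §2.5: the arrangement has not been notified to the authority? yes; and not a Tier VI Trader (§2.7)? yes. So the taxpayer is a Class-F Resident.
Under §2.9: not a Supervised Resident (§2.13)? no; or Senior Person (§2.8)? no; or Class-F Resident (§2.5)? yes. So the taxpayer is a Controlled Entity.

Yes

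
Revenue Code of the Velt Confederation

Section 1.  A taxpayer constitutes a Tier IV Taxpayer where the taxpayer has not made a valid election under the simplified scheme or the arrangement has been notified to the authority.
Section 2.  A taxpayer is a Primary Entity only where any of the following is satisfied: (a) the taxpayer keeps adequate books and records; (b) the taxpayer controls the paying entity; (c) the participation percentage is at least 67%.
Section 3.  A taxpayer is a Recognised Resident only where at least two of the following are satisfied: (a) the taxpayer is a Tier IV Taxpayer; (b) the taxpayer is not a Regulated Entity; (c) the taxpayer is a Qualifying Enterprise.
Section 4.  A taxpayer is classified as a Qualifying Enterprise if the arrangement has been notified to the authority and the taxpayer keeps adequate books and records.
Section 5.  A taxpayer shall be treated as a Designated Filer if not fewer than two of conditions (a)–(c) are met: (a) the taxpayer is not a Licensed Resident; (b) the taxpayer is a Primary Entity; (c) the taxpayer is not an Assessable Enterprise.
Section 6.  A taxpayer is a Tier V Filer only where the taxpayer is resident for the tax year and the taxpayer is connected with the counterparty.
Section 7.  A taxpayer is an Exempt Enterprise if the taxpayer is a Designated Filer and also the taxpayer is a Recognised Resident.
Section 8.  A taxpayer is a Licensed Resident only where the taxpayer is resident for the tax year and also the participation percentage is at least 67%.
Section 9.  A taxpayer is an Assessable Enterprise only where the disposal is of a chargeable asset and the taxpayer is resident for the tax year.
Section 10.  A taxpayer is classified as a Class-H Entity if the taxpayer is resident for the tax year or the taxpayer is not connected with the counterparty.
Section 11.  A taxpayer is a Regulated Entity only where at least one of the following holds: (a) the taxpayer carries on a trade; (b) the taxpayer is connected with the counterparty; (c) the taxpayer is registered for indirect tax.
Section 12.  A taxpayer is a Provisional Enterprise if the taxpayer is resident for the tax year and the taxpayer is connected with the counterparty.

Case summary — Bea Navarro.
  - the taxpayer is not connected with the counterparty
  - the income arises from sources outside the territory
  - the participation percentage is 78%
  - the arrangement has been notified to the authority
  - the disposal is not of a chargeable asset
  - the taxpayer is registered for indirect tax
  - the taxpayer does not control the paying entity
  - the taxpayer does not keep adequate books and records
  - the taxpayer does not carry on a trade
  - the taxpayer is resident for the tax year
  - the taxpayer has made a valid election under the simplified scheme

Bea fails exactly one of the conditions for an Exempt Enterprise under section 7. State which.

Recognised Resident

Under section 8: the taxpayer is resident for the tax year? yes; and participation percentage: 78% ≥ 67%? yes. So the taxpayer is a Licensed Resident.
Under section 2: the taxpayer keeps adequate books and records? no; or the taxpayer controls the paying entity? no; or participation percentage: 78% ≥ 67%? yes. So the taxpayer is a Primary Entity.
Under section 9: the disposal is of a chargeable asset? no; and the taxpayer is resident for the tax year? yes. So the taxpayer is not an Assessable Enterprise.
Under section 5: not a Licensed Resident (section 8)? no; Primary Entity (section 2)? yes; not an Assessable Enterprise (section 9)? yes — 2 of 3 hold (need ≥2) → satisfied.
Under section 1: the taxpayer has not made a valid election under the simplified scheme? no; or the arrangement has been notified to the authority? yes. So the taxpayer is a Tier IV Taxpayer.
Under section 11: the taxpayer carries on a trade? no; or the taxpayer is connected with the counterparty? no; or the taxpayer is registered for indirect tax? yes. So the taxpayer is a Regulated Entity.
Under section 4: the arrangement has been notified to the authority? yes; and the taxpayer keeps adequate books and records? no. So the taxpayer is not a Qualifying Enterprise.
Under section 3: Tier IV Taxpayer (section 1)? yes; not a Regulated Entity (section 11)? no; Qualifying Enterprise (section 4)? no — 1 of 3 hold (need ≥2) → not satisfied.
Under section 7: Designated Filer (section 5)? yes; and Recognised Resident (section 3)? no. So the taxpayer is not an Exempt Enterprise.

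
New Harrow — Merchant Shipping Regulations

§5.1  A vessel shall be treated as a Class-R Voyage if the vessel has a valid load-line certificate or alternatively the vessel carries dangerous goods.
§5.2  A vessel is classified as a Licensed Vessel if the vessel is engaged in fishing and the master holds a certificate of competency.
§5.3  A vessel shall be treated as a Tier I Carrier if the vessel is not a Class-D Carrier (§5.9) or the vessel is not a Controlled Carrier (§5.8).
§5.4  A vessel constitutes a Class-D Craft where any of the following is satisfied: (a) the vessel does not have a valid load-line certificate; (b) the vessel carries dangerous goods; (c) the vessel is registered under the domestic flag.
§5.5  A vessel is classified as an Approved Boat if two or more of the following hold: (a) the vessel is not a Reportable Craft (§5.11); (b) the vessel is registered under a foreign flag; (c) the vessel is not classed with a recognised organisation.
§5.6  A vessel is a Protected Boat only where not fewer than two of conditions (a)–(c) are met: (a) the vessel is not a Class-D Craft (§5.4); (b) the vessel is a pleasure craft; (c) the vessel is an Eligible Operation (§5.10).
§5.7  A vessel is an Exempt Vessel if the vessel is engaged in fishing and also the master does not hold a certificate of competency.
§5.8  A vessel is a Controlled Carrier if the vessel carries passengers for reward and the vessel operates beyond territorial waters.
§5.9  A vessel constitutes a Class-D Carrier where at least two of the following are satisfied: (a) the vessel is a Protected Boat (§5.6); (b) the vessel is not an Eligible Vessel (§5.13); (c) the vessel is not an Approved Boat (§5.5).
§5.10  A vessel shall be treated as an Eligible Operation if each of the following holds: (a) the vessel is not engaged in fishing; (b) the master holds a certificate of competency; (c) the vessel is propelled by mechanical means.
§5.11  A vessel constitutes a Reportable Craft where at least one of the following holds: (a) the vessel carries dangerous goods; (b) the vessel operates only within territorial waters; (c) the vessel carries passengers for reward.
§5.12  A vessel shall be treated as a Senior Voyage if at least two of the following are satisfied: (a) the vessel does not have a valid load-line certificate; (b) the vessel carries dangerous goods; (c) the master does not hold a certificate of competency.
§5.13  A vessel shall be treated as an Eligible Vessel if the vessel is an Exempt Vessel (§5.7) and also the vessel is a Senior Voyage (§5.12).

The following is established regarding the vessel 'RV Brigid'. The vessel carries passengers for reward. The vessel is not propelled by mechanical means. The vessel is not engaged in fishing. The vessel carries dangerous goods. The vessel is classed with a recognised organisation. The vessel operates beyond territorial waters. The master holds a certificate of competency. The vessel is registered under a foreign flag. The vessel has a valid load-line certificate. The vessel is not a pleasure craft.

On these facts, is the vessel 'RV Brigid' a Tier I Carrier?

No

§5.4 — Class-D Craft: [the vessel does not have a valid load-line certificate? no] OR [the vessel carries dangerous goods? yes] OR [the vessel is registered under the domestic flag? no] → satisfied.
§5.10 — Eligible Operation: [the vessel is not engaged in fishing? yes] AND [the master holds a certificate of competency? yes] AND [the vessel is propelled by mechanical means? no] → not satisfied.
§5.6 — Protected Boat: not a Class-D Craft (§5.4)? no; the vessel is a pleasure craft? no; Eligible Operation (§5.10)? no — 0 of 3 hold (need ≥2) → not satisfied.
§5.7 — Exempt Vessel: [the vessel is engaged in fishing? no] AND [the master does not hold a certificate of competency? no] → not satisfied.
§5.12 — Senior Voyage: the vessel does not have a valid load-line certificate? no; the vessel carries dangerous goods? yes; the master does not hold a certificate of competency? no — 1 of 3 hold (need ≥2) → not satisfied.
§5.13 — Eligible Vessel: [Exempt Vessel (§5.7)? no] AND [Senior Voyage (§5.12)? no] → not satisfied.
§5.11 — Reportable Craft: [the vessel carries dangerous goods? yes] OR [the vessel operates only within territorial waters? no] OR [the vessel carries passengers for reward? yes] → satisfied.
§5.5 — Approved Boat: not a Reportable Craft (§5.11)? no; the vessel is registered under a foreign flag? yes; the vessel is not classed with a recognised organisation? no — 1 of 3 hold (need ≥2) → not satisfied.
§5.9 — Class-D Carrier: Protected Boat (§5.6)? no; not an Eligible Vessel (§5.13)? yes; not an Approved Boat (§5.5)? yes — 2 of 3 hold (need ≥2) → satisfied.
§5.8 — Controlled Carrier: [the vessel carries passengers for reward? yes] AND [the vessel operates beyond territorial waters? yes] → satisfied.
§5.3 — Tier I Carrier: [not a Class-D Carrier (§5.9)? no] OR [not a Controlled Carrier (§5.8)? no] → not satisfied.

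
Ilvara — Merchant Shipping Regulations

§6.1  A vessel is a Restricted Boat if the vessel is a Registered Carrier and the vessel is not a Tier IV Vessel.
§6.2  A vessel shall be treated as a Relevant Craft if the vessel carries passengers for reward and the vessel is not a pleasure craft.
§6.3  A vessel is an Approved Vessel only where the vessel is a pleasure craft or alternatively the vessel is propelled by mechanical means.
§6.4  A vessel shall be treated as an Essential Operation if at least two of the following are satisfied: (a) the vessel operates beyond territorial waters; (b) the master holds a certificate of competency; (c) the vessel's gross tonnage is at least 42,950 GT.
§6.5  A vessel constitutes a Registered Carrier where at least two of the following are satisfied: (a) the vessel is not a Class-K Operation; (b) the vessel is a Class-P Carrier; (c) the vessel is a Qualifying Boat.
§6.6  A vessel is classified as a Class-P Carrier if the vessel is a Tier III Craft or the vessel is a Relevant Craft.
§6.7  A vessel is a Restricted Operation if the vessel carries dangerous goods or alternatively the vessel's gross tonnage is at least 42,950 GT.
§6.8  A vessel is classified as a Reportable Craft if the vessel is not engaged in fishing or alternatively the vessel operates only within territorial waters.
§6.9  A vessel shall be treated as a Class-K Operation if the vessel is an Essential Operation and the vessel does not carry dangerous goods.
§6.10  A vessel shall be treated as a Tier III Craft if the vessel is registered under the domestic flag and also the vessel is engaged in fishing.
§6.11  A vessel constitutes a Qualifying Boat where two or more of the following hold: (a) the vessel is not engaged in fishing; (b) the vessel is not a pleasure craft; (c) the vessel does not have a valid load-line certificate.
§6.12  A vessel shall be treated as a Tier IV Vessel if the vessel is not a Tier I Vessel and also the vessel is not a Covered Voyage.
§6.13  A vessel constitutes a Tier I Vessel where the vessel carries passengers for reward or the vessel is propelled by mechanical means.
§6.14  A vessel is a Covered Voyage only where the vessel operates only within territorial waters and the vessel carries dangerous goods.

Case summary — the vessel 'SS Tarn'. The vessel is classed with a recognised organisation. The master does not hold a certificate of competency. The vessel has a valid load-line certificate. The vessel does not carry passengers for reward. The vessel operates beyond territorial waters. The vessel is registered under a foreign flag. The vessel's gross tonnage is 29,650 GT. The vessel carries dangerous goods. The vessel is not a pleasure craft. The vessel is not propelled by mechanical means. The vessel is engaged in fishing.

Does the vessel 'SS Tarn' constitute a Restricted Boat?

No

§6.4 — Essential Operation: the vessel operates beyond territorial waters? yes; the master holds a certificate of competency? no; vessel's gross tonnage: 29,650 GT ≥ 42,950 GT? no — 1 of 3 hold (need ≥2) → not satisfied.
§6.9 — Class-K Operation: [Essential Operation (§6.4)? no] AND [the vessel does not carry dangerous goods? no] → not satisfied.
§6.10 — Tier III Craft: [the vessel is registered under the domestic flag? no] AND [the vessel is engaged in fishing? yes] → not satisfied.
§6.2 — Relevant Craft: [the vessel carries passengers for reward? no] AND [the vessel is not a pleasure craft? yes] → not satisfied.
§6.6 — Class-P Carrier: [Tier III Craft (§6.10)? no] OR [Relevant Craft (§6.2)? no] → not satisfied.
§6.11 — Qualifying Boat: the vessel is not engaged in fishing? no; the vessel is not a pleasure craft? yes; the vessel does not have a valid load-line certificate? no — 1 of 3 hold (need ≥2) → not satisfied.
§6.5 — Registered Carrier: not a Class-K Operation (§6.9)? yes; Class-P Carrier (§6.6)? no; Qualifying Boat (§6.11)? no — 1 of 3 hold (need ≥2) → not satisfied.
§6.13 — Tier I Vessel: [the vessel carries passengers for reward? no] OR [the vessel is propelled by mechanical means? no] → not satisfied.
§6.14 — Covered Voyage: [the vessel operates only within territorial waters? no] AND [the vessel carries dangerous goods? yes] → not satisfied.
§6.12 — Tier IV Vessel: [not a Tier I Vessel (§6.13)? yes] AND [not a Covered Voyage (§6.14)? yes] → satisfied.
§6.1 — Restricted Boat: [Registered Carrier (§6.5)? no] AND [not a Tier IV Vessel (§6.12)? no] → not satisfied.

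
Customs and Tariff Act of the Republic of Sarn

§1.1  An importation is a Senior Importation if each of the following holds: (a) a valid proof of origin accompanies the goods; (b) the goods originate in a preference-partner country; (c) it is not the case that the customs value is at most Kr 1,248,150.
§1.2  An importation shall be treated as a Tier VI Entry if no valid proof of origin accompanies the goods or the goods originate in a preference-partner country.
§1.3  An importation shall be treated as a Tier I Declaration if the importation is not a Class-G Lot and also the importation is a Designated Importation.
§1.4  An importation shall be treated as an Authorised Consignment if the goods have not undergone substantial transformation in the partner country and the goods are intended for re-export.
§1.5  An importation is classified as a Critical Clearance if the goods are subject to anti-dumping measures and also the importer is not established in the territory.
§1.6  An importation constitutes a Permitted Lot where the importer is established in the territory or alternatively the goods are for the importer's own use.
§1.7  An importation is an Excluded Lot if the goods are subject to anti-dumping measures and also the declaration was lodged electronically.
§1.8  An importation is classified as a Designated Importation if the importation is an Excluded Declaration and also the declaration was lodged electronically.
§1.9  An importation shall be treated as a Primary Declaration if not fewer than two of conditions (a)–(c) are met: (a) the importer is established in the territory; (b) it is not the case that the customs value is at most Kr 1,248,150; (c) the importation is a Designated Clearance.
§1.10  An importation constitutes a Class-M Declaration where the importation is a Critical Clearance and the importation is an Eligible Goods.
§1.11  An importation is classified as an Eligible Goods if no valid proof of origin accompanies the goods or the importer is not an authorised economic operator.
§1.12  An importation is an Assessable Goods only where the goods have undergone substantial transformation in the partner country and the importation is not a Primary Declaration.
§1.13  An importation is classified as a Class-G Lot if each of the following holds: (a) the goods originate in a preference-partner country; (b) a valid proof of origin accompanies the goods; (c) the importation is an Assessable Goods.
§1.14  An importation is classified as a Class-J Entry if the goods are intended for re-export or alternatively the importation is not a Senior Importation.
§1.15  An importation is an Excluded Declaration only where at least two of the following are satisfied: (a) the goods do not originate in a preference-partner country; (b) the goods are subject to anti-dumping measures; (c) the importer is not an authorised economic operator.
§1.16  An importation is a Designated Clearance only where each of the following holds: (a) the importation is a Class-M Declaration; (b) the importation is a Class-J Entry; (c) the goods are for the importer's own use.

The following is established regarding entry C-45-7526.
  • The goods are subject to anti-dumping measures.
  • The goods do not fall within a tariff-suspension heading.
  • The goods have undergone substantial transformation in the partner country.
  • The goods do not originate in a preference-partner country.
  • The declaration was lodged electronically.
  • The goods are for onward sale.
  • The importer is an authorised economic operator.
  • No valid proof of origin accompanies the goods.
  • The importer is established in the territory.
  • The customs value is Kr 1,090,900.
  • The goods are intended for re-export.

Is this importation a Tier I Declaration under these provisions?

§1.5 — Critical Clearance: [the goods are subject to anti-dumping measures? yes] AND [the importer is not established in the territory? no] → not satisfied.
§1.11 — Eligible Goods: [no valid proof of origin accompanies the goods? yes] OR [the importer is not an authorised economic operator? no] → satisfied.
§1.10 — Class-M Declaration: [Critical Clearance (§1.5)? no] AND [Eligible Goods (§1.11)? yes] → not satisfied.
§1.1 — Senior Importation: [a valid proof of origin accompanies the goods? no] AND [the goods originate in a preference-partner country? no] AND [customs value: Kr 1,090,900 ≤ Kr 1,248,150? yes, so negated condition no] → not satisfied.
§1.14 — Class-J Entry: [the goods are intended for re-export? yes] OR [not a Senior Importation (§1.1)? yes] → satisfied.
§1.16 — Designated Clearance: [Class-M Declaration (§1.10)? no] AND [Class-J Entry (§1.14)? yes] AND [the goods are for the importer's own use? no] → not satisfied.
§1.9 — Primary Declaration: the importer is established in the territory? yes; customs value: Kr 1,090,900 ≤ Kr 1,248,150? yes, so negated condition no; Designated Clearance (§1.16)? no — 1 of 3 hold (need ≥2) → not satisfied.
§1.12 — Assessable Goods: [the goods have undergone substantial transformation in the partner country? yes] AND [not a Primary Declaration (§1.9)? yes] → satisfied.
§1.13 — Class-G Lot: [the goods originate in a preference-partner country? no] AND [a valid proof of origin accompanies the goods? no] AND [Assessable Goods (§1.12)? yes] → not satisfied.
§1.15 — Excluded Declaration: the goods do not originate in a preference-partner country? yes; the goods are subject to anti-dumping measures? yes; the importer is not an authorised economic operator? no — 2 of 3 hold (need ≥2) → satisfied.
§1.8 — Designated Importation: [Excluded Declaration (§1.15)? yes] AND [the declaration was lodged electronically? yes] → satisfied.
§1.3 — Tier I Declaration: [not a Class-G Lot (§1.13)? yes] AND [Designated Importation (§1.8)? yes] → satisfied.

Yes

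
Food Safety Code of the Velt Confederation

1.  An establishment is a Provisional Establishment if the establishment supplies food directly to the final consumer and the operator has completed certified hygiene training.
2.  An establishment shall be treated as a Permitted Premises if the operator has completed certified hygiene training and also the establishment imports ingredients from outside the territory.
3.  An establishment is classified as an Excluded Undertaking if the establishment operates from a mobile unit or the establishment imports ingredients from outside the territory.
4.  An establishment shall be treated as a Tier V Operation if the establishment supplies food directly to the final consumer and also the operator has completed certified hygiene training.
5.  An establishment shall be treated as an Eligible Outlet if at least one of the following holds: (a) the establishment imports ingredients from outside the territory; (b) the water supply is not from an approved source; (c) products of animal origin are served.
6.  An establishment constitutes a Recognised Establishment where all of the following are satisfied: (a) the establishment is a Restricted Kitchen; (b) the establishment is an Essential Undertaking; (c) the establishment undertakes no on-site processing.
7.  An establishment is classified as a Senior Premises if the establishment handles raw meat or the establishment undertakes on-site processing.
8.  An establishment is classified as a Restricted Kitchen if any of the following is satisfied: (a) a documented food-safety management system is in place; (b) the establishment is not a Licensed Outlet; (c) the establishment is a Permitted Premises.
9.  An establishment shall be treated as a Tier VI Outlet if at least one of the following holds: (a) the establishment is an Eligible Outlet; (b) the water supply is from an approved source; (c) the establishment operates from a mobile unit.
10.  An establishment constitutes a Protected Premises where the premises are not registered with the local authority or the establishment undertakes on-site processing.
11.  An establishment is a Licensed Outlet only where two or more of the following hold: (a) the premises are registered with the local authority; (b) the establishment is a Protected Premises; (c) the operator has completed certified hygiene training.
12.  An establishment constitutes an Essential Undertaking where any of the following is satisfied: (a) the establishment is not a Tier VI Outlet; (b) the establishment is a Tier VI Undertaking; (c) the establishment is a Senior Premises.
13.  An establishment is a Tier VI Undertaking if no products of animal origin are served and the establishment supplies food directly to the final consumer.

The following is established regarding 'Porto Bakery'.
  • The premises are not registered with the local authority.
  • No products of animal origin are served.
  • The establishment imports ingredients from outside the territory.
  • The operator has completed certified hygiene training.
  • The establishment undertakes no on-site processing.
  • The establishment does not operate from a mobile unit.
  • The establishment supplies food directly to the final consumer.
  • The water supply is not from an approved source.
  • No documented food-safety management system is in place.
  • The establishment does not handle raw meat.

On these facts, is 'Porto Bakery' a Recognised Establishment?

Yes

paragraph 10 — Protected Premises: [the premises are not registered with the local authority? yes] OR [the establishment undertakes on-site processing? no] → satisfied.
paragraph 11 — Licensed Outlet: the premises are registered with the local authority? no; Protected Premises (paragraph 10)? yes; the operator has completed certified hygiene training? yes — 2 of 3 hold (need ≥2) → satisfied.
paragraph 2 — Permitted Premises: [the operator has completed certified hygiene training? yes] AND [the establishment imports ingredients from outside the territory? yes] → satisfied.
paragraph 8 — Restricted Kitchen: [a documented food-safety management system is in place? no] OR [not a Licensed Outlet (paragraph 11)? no] OR [Permitted Premises (paragraph 2)? yes] → satisfied.
paragraph 5 — Eligible Outlet: [the establishment imports ingredients from outside the territory? yes] OR [the water supply is not from an approved source? yes] OR [products of animal origin are served? no] → satisfied.
paragraph 9 — Tier VI Outlet: [Eligible Outlet (paragraph 5)? yes] OR [the water supply is from an approved source? no] OR [the establishment operates from a mobile unit? no] → satisfied.
paragraph 13 — Tier VI Undertaking: [no products of animal origin are served? yes] AND [the establishment supplies food directly to the final consumer? yes] → satisfied.
paragraph 7 — Senior Premises: [the establishment handles raw meat? no] OR [the establishment undertakes on-site processing? no] → not satisfied.
paragraph 12 — Essential Undertaking: [not a Tier VI Outlet (paragraph 9)? no] OR [Tier VI Undertaking (paragraph 13)? yes] OR [Senior Premises (paragraph 7)? no] → satisfied.
paragraph 6 — Recognised Establishment: [Restricted Kitchen (paragraph 8)? yes] AND [Essential Undertaking (paragraph 12)? yes] AND [the establishment undertakes no on-site processing? yes] → satisfied.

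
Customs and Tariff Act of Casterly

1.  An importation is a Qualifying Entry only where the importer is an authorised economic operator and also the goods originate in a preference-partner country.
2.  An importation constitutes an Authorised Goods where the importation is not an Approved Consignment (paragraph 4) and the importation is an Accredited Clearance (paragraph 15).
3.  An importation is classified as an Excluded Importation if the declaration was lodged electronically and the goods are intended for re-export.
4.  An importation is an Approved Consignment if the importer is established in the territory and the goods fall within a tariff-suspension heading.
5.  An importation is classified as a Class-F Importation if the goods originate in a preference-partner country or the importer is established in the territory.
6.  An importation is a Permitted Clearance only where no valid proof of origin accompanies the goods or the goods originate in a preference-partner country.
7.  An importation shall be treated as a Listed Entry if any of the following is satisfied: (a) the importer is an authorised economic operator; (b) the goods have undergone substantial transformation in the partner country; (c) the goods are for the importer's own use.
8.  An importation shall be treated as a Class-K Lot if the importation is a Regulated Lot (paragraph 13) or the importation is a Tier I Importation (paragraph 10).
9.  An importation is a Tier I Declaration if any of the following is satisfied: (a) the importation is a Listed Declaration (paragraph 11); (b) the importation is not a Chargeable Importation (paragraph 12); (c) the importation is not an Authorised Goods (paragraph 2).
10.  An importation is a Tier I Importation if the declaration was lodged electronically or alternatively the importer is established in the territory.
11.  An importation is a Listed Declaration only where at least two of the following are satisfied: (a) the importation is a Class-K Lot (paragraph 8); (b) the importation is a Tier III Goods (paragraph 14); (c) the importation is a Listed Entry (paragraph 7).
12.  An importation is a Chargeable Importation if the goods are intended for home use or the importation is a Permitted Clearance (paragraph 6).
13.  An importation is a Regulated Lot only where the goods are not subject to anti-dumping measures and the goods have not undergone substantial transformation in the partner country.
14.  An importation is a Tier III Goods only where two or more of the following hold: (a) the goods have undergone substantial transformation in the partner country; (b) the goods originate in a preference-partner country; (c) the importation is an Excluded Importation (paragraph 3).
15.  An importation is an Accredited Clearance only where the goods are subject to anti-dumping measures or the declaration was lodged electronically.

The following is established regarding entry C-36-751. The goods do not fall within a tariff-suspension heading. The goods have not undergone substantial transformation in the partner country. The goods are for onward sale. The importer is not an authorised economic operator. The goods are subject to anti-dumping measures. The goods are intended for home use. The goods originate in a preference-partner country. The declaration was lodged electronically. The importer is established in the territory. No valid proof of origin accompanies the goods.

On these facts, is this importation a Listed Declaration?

No

paragraph 13 — Regulated Lot: [the goods are not subject to anti-dumping measures? no] AND [the goods have not undergone substantial transformation in the partner country? yes] → not satisfied.
paragraph 10 — Tier I Importation: [the declaration was lodged electronically? yes] OR [the importer is established in the territory? yes] → satisfied.
paragraph 8 — Class-K Lot: [Regulated Lot (paragraph 13)? no] OR [Tier I Importation (paragraph 10)? yes] → satisfied.
paragraph 3 — Excluded Importation: [the declaration was lodged electronically? yes] AND [the goods are intended for re-export? no] → not satisfied.
paragraph 14 — Tier III Goods: the goods have undergone substantial transformation in the partner country? no; the goods originate in a preference-partner country? yes; Excluded Importation (paragraph 3)? no — 1 of 3 hold (need ≥2) → not satisfied.
paragraph 7 — Listed Entry: [the importer is an authorised economic operator? no] OR [the goods have undergone substantial transformation in the partner country? no] OR [the goods are for the importer's own use? no] → not satisfied.
paragraph 11 — Listed Declaration: Class-K Lot (paragraph 8)? yes; Tier III Goods (paragraph 14)? no; Listed Entry (paragraph 7)? no — 1 of 3 hold (need ≥2) → not satisfied.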